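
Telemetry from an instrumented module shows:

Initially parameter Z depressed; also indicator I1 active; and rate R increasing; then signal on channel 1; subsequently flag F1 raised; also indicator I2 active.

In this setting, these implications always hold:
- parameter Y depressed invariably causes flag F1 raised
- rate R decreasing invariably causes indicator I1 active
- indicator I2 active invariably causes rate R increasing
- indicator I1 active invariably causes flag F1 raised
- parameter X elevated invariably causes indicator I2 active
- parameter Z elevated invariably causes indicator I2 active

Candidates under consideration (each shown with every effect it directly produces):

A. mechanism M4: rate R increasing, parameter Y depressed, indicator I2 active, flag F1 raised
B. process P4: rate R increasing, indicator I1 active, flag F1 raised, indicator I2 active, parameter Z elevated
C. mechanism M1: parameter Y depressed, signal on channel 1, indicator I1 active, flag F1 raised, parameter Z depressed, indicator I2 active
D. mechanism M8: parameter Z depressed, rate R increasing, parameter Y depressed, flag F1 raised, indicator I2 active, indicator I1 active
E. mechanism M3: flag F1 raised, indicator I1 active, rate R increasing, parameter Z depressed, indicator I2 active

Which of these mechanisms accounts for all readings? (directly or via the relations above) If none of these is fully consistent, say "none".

Per-candidate check:
(A) mechanism M4 — does not account for parameter Z depressed, indicator I1 active, signal on channel 1
(B) process P4 — fails on parameter Z depressed, signal on channel 1 (predicts parameter Z elevated, not parameter Z depressed)
(C) mechanism M1 — parameter Z depressed +; indicator I1 active +; rate R increasing + (through indicator I2 active → rate R increasing); signal on channel 1 +; flag F1 raised +; indicator I2 active +
(D) mechanism M8 — does not account for signal on channel 1
(E) mechanism M3 — parameter Z depressed +; indicator I1 active +; rate R increasing +; signal on channel 1 -; flag F1 raised +; indicator I2 active +
(C) is the only candidate with no mismatches.

C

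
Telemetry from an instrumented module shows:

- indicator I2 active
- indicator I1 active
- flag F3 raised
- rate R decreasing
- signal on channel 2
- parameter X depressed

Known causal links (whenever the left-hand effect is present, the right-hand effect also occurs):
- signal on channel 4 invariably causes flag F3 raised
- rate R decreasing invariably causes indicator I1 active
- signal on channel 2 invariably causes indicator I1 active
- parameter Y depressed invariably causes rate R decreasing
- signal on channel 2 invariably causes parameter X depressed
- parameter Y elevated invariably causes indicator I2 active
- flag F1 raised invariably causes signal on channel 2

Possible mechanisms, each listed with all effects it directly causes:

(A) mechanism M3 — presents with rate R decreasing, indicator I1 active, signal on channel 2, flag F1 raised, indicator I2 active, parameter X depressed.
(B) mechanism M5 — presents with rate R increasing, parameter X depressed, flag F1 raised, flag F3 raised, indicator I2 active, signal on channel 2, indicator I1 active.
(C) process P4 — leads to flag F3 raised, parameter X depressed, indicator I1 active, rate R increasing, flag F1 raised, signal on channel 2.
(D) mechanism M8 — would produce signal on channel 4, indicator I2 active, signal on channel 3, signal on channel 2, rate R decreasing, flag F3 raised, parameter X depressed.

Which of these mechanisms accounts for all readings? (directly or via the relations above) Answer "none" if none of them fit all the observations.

Testing each hypothesis:
(A) mechanism M3 — indicator I2 active match; indicator I1 active match; flag F3 raised miss; rate R decreasing match; signal on channel 2 match; parameter X depressed match
(B) mechanism M5 — indicator I2 active match; indicator I1 active match; flag F3 raised match; rate R decreasing miss; signal on channel 2 match; parameter X depressed match
(C) process P4 — indicator I2 active miss; indicator I1 active match; flag F3 raised match; rate R decreasing miss; signal on channel 2 match; parameter X depressed match
(D) mechanism M8 — indicator I2 active match; indicator I1 active match (by rate R decreasing → indicator I1 active); flag F3 raised match; rate R decreasing match; signal on channel 2 match; parameter X depressed match
(D) is the only candidate with no mismatches.

D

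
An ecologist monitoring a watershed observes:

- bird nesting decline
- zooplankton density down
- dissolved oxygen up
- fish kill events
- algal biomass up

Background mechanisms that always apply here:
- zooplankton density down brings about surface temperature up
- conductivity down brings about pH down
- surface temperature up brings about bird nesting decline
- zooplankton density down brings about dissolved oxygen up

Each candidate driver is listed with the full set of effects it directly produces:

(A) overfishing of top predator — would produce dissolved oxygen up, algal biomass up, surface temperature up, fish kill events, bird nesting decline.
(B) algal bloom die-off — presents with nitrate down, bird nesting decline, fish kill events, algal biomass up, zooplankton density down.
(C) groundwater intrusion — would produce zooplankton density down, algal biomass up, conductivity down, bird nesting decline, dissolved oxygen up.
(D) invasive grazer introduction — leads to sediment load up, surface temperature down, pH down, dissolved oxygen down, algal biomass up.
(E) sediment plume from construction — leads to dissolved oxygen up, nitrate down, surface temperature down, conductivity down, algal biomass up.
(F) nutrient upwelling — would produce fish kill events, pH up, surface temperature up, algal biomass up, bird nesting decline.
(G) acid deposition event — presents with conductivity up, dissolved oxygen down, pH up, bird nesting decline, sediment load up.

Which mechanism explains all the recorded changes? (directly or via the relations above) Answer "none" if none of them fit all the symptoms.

B

Checking each candidate against the observations:
(A) overfishing of top predator — does not account for zooplankton density down
(B) algal bloom die-off — accounts for every observation (dissolved oxygen up through zooplankton density down → dissolved oxygen up)
(C) groundwater intrusion — bird nesting decline +; zooplankton density down +; dissolved oxygen up +; fish kill events -; algal biomass up +
(D) invasive grazer introduction — bird nesting decline -; zooplankton density down -; dissolved oxygen up -; fish kill events -; algal biomass up +
(E) sediment plume from construction — does not account for bird nesting decline, zooplankton density down, fish kill events
(F) nutrient upwelling — does not account for zooplankton density down, dissolved oxygen up
(G) acid deposition event — bird nesting decline +; zooplankton density down -; dissolved oxygen up -; fish kill events -; algal biomass up -
(B) is the only candidate with no mismatches.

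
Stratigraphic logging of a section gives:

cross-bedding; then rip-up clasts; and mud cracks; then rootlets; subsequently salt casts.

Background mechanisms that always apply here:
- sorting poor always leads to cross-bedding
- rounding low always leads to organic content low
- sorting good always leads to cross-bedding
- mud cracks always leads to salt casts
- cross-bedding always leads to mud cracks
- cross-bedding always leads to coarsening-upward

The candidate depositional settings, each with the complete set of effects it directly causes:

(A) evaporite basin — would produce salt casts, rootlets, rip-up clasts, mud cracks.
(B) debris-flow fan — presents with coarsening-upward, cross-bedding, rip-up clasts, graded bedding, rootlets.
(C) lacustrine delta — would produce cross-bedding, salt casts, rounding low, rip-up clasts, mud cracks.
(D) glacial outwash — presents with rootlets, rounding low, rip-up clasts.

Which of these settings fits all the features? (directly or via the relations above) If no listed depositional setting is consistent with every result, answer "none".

B

Testing each hypothesis:
(A) evaporite basin — does not account for cross-bedding
(B) debris-flow fan — cross-bedding yes; rip-up clasts yes; mud cracks yes (through cross-bedding → mud cracks); rootlets yes; salt casts yes (through cross-bedding → mud cracks → salt casts)
(C) lacustrine delta — does not account for rootlets
(D) glacial outwash — does not account for cross-bedding, mud cracks, salt casts
Only (B) is consistent with every observation.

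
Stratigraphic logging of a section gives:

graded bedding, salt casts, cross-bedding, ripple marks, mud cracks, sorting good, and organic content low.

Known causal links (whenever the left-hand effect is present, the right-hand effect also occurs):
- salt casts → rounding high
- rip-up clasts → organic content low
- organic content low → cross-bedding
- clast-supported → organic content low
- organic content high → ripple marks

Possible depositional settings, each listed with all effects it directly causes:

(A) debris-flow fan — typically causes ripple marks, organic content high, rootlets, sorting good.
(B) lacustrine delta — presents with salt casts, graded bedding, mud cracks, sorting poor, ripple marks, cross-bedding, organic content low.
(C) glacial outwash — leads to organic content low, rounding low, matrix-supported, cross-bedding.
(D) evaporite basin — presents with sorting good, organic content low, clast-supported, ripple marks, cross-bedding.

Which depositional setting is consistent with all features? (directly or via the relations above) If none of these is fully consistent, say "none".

Checking each candidate against the observations:
(A) debris-flow fan — fails on graded bedding, salt casts, cross-bedding, mud cracks, organic content low (predicts organic content high, not organic content low)
(B) lacustrine delta — graded bedding yes; salt casts yes; cross-bedding yes; ripple marks yes; mud cracks yes; sorting good NO; organic content low yes
(C) glacial outwash — does not account for graded bedding, salt casts, ripple marks, mud cracks, sorting good
(D) evaporite basin — does not account for graded bedding, salt casts, mud cracks
No candidate is consistent with all observations.

none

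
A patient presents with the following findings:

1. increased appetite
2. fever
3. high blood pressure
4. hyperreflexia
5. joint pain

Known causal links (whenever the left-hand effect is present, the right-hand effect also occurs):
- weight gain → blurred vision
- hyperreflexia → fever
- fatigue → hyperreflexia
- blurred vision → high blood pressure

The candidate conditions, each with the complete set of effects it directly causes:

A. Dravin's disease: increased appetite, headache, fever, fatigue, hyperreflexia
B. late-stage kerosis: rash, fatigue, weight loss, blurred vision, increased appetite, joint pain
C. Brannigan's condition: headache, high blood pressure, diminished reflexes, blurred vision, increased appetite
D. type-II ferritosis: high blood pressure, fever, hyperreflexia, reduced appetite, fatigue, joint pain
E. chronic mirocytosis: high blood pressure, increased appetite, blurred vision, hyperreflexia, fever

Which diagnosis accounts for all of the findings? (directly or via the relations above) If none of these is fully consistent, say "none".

For each candidate, compare predicted effects to what was observed:
(A) Dravin's disease — does not account for high blood pressure, joint pain
(B) late-stage kerosis — increased appetite ✓; fever ✓ (through fatigue → hyperreflexia → fever); high blood pressure ✓ (through blurred vision → high blood pressure); hyperreflexia ✓ (through fatigue → hyperreflexia); joint pain ✓
(C) Brannigan's condition — fails on fever, hyperreflexia, joint pain (predicts diminished reflexes, not hyperreflexia)
(D) type-II ferritosis — fails on increased appetite (predicts reduced appetite, not increased appetite)
(E) chronic mirocytosis — does not account for joint pain
(B) is the only candidate with no mismatches.

B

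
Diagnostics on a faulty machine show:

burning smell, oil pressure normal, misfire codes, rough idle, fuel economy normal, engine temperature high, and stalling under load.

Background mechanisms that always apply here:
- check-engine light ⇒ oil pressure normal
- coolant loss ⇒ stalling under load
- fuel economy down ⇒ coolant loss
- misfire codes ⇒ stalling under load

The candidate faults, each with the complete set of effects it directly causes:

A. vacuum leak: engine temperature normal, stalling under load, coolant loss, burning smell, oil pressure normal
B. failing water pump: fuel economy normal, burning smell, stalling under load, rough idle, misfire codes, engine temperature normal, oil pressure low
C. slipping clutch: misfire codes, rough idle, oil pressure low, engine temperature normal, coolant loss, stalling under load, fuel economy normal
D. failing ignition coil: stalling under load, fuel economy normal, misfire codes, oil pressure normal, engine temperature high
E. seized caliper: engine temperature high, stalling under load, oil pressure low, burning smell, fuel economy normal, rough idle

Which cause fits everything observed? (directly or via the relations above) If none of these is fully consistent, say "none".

Testing each hypothesis:
(A) vacuum leak — fails on misfire codes, rough idle, fuel economy normal, engine temperature high (predicts engine temperature normal, not engine temperature high)
(B) failing water pump — fails on oil pressure normal, engine temperature high (predicts oil pressure low, not oil pressure normal; predicts engine temperature normal, not engine temperature high)
(C) slipping clutch — burning smell NO; oil pressure normal NO; misfire codes yes; rough idle yes; fuel economy normal yes; engine temperature high NO; stalling under load yes
(D) failing ignition coil — burning smell NO; oil pressure normal yes; misfire codes yes; rough idle NO; fuel economy normal yes; engine temperature high yes; stalling under load yes
(E) seized caliper — burning smell yes; oil pressure normal NO; misfire codes NO; rough idle yes; fuel economy normal yes; engine temperature high yes; stalling under load yes
None of the listed candidates fits everything.

none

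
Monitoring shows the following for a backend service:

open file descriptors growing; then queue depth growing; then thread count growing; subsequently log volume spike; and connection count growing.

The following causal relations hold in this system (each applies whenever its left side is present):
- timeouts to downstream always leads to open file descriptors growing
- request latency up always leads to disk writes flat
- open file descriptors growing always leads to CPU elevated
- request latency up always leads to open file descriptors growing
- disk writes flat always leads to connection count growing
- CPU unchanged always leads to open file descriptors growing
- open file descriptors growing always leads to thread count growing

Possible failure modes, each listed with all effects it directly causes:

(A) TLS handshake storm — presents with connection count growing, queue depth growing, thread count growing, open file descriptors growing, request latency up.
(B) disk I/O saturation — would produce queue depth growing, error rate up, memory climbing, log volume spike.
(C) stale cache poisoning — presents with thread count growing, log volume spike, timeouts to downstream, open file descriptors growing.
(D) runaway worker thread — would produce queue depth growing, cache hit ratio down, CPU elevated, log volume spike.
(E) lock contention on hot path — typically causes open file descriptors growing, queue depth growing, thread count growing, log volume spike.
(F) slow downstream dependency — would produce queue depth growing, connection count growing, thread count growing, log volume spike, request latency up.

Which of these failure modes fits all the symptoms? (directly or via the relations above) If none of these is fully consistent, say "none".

Checking each candidate against the observations:
(A) TLS handshake storm — open file descriptors growing yes; queue depth growing yes; thread count growing yes; log volume spike NO; connection count growing yes
(B) disk I/O saturation — open file descriptors growing NO; queue depth growing yes; thread count growing NO; log volume spike yes; connection count growing NO
(C) stale cache poisoning — does not account for queue depth growing, connection count growing
(D) runaway worker thread — does not account for open file descriptors growing, thread count growing, connection count growing
(E) lock contention on hot path — does not account for connection count growing
(F) slow downstream dependency — accounts for every observation (open file descriptors growing via request latency up → open file descriptors growing)
(F) alone accounts for all the evidence.

F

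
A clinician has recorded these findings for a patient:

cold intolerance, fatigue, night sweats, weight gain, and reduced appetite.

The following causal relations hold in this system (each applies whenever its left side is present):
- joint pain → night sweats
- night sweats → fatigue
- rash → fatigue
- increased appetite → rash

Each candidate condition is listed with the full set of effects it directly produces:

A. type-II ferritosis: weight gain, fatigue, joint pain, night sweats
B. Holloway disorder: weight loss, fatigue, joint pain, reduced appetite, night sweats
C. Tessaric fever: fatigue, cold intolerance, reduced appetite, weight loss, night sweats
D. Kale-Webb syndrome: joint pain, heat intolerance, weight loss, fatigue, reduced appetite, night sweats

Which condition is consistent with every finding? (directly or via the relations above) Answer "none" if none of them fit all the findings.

none

Checking each candidate against the observations:
(A) type-II ferritosis — does not account for cold intolerance, reduced appetite
(B) Holloway disorder — cold intolerance NO; fatigue yes; night sweats yes; weight gain NO; reduced appetite yes
(C) Tessaric fever — fails on weight gain (predicts weight loss, not weight gain)
(D) Kale-Webb syndrome — fails on cold intolerance, weight gain (predicts heat intolerance, not cold intolerance; predicts weight loss, not weight gain)
Every candidate fails on at least one observation.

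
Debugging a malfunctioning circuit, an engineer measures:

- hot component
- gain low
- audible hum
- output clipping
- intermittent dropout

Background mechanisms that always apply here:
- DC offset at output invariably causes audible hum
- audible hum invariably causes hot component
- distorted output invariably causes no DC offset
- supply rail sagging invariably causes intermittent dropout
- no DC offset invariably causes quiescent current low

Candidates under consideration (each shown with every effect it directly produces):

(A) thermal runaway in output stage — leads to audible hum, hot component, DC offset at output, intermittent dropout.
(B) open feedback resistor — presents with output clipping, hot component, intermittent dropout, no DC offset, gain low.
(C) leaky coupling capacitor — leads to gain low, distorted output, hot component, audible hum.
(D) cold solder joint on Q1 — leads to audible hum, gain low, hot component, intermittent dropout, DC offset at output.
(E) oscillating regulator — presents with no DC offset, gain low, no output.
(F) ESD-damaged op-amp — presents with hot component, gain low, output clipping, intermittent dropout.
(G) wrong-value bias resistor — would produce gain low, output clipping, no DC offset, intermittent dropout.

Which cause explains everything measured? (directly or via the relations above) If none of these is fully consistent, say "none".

none

Checking each candidate against the observations:
(A) thermal runaway in output stage — does not account for gain low, output clipping
(B) open feedback resistor — does not account for audible hum
(C) leaky coupling capacitor — hot component match; gain low match; audible hum match; output clipping miss; intermittent dropout miss
(D) cold solder joint on Q1 — does not account for output clipping
(E) oscillating regulator — hot component miss; gain low match; audible hum miss; output clipping miss; intermittent dropout miss
(F) ESD-damaged op-amp — does not account for audible hum
(G) wrong-value bias resistor — does not account for hot component, audible hum
None of the listed candidates fits everything.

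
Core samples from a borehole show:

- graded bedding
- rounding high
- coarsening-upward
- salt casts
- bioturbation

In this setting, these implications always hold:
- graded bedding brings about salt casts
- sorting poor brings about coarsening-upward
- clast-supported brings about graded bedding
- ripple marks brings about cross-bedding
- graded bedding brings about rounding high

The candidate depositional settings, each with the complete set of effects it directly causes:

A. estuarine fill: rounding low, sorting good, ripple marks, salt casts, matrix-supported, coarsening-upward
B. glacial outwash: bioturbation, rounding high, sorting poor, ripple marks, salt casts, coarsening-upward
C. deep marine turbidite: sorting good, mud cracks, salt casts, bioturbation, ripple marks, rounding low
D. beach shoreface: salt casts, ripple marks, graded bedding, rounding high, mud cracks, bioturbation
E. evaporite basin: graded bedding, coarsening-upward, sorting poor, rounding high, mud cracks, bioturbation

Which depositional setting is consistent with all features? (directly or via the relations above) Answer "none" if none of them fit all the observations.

For each candidate, compare predicted effects to what was observed:
(A) estuarine fill — graded bedding NO; rounding high NO; coarsening-upward yes; salt casts yes; bioturbation NO
(B) glacial outwash — graded bedding NO; rounding high yes; coarsening-upward yes; salt casts yes; bioturbation yes
(C) deep marine turbidite — fails on graded bedding, rounding high, coarsening-upward (predicts rounding low, not rounding high)
(D) beach shoreface — does not account for coarsening-upward
(E) evaporite basin — accounts for every observation (salt casts through graded bedding → salt casts)
Only (E) is consistent with every observation.

E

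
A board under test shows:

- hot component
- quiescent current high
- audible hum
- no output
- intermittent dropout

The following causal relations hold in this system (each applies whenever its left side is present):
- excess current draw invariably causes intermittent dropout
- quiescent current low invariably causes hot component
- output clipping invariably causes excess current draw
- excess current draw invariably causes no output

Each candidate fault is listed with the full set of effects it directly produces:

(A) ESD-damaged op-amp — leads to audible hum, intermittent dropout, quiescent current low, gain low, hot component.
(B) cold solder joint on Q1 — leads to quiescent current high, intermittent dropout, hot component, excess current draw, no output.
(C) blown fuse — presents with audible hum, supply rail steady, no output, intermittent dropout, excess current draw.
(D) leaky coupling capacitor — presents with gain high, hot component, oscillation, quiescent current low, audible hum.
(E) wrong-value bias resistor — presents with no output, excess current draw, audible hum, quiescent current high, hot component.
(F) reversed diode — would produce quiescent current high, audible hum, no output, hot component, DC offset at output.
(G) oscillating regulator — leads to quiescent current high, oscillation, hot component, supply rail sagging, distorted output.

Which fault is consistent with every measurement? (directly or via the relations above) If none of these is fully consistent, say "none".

Per-candidate check:
(A) ESD-damaged op-amp — hot component match; quiescent current high miss; audible hum match; no output miss; intermittent dropout match
(B) cold solder joint on Q1 — hot component match; quiescent current high match; audible hum miss; no output match; intermittent dropout match
(C) blown fuse — hot component miss; quiescent current high miss; audible hum match; no output match; intermittent dropout match
(D) leaky coupling capacitor — hot component match; quiescent current high miss; audible hum match; no output miss; intermittent dropout miss
(E) wrong-value bias resistor — hot component match; quiescent current high match; audible hum match; no output match; intermittent dropout match (via excess current draw → intermittent dropout)
(F) reversed diode — hot component match; quiescent current high match; audible hum match; no output match; intermittent dropout miss
(G) oscillating regulator — hot component match; quiescent current high match; audible hum miss; no output miss; intermittent dropout miss
(E) alone accounts for all the evidence.

E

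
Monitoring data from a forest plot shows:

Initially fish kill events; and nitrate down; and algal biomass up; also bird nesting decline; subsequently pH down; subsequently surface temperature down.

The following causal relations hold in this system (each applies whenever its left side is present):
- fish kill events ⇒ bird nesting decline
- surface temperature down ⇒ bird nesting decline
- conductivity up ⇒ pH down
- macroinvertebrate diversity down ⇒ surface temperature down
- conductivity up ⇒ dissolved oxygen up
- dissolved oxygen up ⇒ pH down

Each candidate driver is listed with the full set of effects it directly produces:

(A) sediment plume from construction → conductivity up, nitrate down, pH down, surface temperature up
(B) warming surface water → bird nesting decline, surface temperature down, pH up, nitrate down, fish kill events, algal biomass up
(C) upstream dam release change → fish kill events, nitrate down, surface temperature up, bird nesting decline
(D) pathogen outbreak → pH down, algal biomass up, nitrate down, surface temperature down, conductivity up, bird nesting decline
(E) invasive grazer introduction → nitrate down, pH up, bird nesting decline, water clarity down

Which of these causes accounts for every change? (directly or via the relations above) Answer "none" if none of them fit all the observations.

none

Per-candidate check:
(A) sediment plume from construction — fails on fish kill events, algal biomass up, bird nesting decline, surface temperature down (predicts surface temperature up, not surface temperature down)
(B) warming surface water — fails on pH down (predicts pH up, not pH down)
(C) upstream dam release change — fails on algal biomass up, pH down, surface temperature down (predicts surface temperature up, not surface temperature down)
(D) pathogen outbreak — does not account for fish kill events
(E) invasive grazer introduction — fish kill events miss; nitrate down match; algal biomass up miss; bird nesting decline match; pH down miss; surface temperature down miss
None of the listed candidates fits everything.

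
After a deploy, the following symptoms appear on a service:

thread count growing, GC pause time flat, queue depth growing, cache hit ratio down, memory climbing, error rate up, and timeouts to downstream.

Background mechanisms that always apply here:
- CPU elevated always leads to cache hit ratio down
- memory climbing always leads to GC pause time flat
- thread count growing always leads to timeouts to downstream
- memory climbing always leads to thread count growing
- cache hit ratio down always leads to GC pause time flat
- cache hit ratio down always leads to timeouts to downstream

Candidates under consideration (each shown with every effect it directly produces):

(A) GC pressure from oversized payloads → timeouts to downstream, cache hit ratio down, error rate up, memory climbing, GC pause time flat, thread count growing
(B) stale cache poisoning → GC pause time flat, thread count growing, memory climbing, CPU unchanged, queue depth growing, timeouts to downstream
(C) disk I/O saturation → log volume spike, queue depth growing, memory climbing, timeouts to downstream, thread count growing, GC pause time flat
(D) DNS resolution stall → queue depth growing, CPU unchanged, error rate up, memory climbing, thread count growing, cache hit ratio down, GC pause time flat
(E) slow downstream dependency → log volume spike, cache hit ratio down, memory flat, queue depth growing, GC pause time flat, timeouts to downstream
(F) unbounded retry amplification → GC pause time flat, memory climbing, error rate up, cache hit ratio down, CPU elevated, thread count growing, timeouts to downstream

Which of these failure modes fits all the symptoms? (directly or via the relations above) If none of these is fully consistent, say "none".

Testing each hypothesis:
(A) GC pressure from oversized payloads — thread count growing yes; GC pause time flat yes; queue depth growing NO; cache hit ratio down yes; memory climbing yes; error rate up yes; timeouts to downstream yes
(B) stale cache poisoning — does not account for cache hit ratio down, error rate up
(C) disk I/O saturation — does not account for cache hit ratio down, error rate up
(D) DNS resolution stall — thread count growing yes; GC pause time flat yes; queue depth growing yes; cache hit ratio down yes; memory climbing yes; error rate up yes; timeouts to downstream yes (by thread count growing → timeouts to downstream)
(E) slow downstream dependency — fails on thread count growing, memory climbing, error rate up (predicts memory flat, not memory climbing)
(F) unbounded retry amplification — does not account for queue depth growing
(D) is the only candidate with no mismatches.

D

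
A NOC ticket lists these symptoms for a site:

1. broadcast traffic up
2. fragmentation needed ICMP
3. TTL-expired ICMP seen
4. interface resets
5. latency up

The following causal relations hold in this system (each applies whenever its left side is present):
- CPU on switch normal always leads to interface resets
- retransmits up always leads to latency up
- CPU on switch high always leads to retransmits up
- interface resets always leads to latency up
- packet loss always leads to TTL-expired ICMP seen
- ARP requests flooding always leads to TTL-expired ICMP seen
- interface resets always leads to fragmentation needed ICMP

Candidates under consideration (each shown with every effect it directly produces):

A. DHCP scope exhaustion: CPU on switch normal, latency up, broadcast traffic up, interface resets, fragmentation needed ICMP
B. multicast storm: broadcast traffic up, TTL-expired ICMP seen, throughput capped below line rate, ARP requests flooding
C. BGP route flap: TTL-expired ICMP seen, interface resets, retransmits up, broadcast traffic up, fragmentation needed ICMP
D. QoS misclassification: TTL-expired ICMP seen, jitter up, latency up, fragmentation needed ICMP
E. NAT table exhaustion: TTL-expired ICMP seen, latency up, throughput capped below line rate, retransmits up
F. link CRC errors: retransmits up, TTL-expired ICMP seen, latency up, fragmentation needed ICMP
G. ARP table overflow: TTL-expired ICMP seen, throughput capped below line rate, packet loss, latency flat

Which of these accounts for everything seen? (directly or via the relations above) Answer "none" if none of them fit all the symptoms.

C

Testing each hypothesis:
(A) DHCP scope exhaustion — broadcast traffic up +; fragmentation needed ICMP +; TTL-expired ICMP seen -; interface resets +; latency up +
(B) multicast storm — broadcast traffic up +; fragmentation needed ICMP -; TTL-expired ICMP seen +; interface resets -; latency up -
(C) BGP route flap — broadcast traffic up +; fragmentation needed ICMP +; TTL-expired ICMP seen +; interface resets +; latency up + (through interface resets → latency up)
(D) QoS misclassification — broadcast traffic up -; fragmentation needed ICMP +; TTL-expired ICMP seen +; interface resets -; latency up +
(E) NAT table exhaustion — broadcast traffic up -; fragmentation needed ICMP -; TTL-expired ICMP seen +; interface resets -; latency up +
(F) link CRC errors — does not account for broadcast traffic up, interface resets
(G) ARP table overflow — fails on broadcast traffic up, fragmentation needed ICMP, interface resets, latency up (predicts latency flat, not latency up)
Only (C) is consistent with every observation.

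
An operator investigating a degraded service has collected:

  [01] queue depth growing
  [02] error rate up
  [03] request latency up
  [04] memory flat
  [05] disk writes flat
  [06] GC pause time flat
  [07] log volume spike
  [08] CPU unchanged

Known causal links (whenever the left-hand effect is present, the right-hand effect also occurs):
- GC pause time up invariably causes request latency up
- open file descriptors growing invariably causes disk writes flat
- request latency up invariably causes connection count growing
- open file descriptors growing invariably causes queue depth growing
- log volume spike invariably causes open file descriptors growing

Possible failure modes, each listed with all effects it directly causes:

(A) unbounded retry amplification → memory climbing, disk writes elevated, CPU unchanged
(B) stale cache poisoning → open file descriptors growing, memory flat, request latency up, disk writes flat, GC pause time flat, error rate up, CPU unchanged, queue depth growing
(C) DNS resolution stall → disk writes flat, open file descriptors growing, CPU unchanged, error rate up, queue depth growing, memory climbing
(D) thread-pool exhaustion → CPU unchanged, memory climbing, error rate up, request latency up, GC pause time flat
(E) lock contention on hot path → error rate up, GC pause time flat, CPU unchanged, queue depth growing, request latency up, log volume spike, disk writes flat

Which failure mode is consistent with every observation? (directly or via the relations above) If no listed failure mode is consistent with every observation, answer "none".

Checking each candidate against the observations:
(A) unbounded retry amplification — queue depth growing ✗; error rate up ✗; request latency up ✗; memory flat ✗; disk writes flat ✗; GC pause time flat ✗; log volume spike ✗; CPU unchanged ✓
(B) stale cache poisoning — does not account for log volume spike
(C) DNS resolution stall — queue depth growing ✓; error rate up ✓; request latency up ✗; memory flat ✗; disk writes flat ✓; GC pause time flat ✗; log volume spike ✗; CPU unchanged ✓
(D) thread-pool exhaustion — queue depth growing ✗; error rate up ✓; request latency up ✓; memory flat ✗; disk writes flat ✗; GC pause time flat ✓; log volume spike ✗; CPU unchanged ✓
(E) lock contention on hot path — queue depth growing ✓; error rate up ✓; request latency up ✓; memory flat ✗; disk writes flat ✓; GC pause time flat ✓; log volume spike ✓; CPU unchanged ✓
Every candidate fails on at least one observation.

none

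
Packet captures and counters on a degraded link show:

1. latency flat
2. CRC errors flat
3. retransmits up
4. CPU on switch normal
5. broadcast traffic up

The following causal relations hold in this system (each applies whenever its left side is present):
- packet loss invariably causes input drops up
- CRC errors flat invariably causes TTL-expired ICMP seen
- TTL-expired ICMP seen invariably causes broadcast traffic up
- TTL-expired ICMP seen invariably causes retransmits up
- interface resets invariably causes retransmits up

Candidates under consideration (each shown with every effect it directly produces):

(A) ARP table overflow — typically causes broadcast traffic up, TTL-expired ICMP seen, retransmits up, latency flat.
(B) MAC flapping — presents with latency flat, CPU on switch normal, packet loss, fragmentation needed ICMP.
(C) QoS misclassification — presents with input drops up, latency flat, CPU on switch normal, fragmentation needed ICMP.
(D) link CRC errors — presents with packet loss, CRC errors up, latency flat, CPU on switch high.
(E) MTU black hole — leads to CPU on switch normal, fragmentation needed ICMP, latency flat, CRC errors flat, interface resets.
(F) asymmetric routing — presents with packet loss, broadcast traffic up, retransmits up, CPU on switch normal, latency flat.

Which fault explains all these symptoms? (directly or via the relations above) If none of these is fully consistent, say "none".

Per-candidate check:
(A) ARP table overflow — latency flat match; CRC errors flat miss; retransmits up match; CPU on switch normal miss; broadcast traffic up match
(B) MAC flapping — does not account for CRC errors flat, retransmits up, broadcast traffic up
(C) QoS misclassification — does not account for CRC errors flat, retransmits up, broadcast traffic up
(D) link CRC errors — fails on CRC errors flat, retransmits up, CPU on switch normal, broadcast traffic up (predicts CRC errors up, not CRC errors flat; predicts CPU on switch high, not CPU on switch normal)
(E) MTU black hole — accounts for every observation (retransmits up through interface resets → retransmits up)
(F) asymmetric routing — latency flat match; CRC errors flat miss; retransmits up match; CPU on switch normal match; broadcast traffic up match
(E) is the only candidate with no mismatches.

E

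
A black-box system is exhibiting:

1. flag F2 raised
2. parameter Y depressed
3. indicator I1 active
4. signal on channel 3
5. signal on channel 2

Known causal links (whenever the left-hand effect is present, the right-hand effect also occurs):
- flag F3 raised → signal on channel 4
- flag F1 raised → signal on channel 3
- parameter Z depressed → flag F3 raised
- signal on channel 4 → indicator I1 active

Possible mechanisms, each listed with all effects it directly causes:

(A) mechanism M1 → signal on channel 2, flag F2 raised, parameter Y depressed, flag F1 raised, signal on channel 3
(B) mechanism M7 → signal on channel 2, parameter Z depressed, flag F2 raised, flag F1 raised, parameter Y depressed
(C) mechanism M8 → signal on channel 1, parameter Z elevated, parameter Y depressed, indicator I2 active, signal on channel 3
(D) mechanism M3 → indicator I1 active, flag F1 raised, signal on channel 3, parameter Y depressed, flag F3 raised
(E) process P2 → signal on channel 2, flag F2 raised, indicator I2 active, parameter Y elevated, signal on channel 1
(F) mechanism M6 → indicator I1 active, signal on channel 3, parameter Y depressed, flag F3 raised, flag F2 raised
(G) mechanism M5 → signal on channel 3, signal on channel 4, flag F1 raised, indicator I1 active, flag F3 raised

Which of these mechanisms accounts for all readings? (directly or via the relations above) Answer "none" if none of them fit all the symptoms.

Testing each hypothesis:
(A) mechanism M1 — flag F2 raised yes; parameter Y depressed yes; indicator I1 active NO; signal on channel 3 yes; signal on channel 2 yes
(B) mechanism M7 — flag F2 raised yes; parameter Y depressed yes; indicator I1 active yes (via parameter Z depressed → flag F3 raised → signal on channel 4 → indicator I1 active); signal on channel 3 yes (via flag F1 raised → signal on channel 3); signal on channel 2 yes
(C) mechanism M8 — flag F2 raised NO; parameter Y depressed yes; indicator I1 active NO; signal on channel 3 yes; signal on channel 2 NO
(D) mechanism M3 — does not account for flag F2 raised, signal on channel 2
(E) process P2 — fails on parameter Y depressed, indicator I1 active, signal on channel 3 (predicts parameter Y elevated, not parameter Y depressed)
(F) mechanism M6 — flag F2 raised yes; parameter Y depressed yes; indicator I1 active yes; signal on channel 3 yes; signal on channel 2 NO
(G) mechanism M5 — flag F2 raised NO; parameter Y depressed NO; indicator I1 active yes; signal on channel 3 yes; signal on channel 2 NO
Only (B) is consistent with every observation.

B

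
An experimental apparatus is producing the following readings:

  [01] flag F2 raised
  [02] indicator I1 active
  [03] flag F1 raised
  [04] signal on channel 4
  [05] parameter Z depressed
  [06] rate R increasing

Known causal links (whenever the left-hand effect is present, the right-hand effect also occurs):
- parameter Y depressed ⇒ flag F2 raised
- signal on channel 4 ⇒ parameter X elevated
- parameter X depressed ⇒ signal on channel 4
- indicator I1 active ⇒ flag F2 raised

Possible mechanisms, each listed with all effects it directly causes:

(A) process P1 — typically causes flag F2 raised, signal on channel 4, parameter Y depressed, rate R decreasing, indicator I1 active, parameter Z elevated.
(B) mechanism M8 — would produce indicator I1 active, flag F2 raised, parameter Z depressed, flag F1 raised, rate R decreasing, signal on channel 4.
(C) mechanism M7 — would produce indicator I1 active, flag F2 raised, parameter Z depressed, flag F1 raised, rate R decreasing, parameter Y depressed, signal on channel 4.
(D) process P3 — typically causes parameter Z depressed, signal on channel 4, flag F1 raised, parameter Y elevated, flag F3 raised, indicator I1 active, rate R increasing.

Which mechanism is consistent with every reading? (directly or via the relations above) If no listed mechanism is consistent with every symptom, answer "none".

Per-candidate check:
(A) process P1 — flag F2 raised yes; indicator I1 active yes; flag F1 raised NO; signal on channel 4 yes; parameter Z depressed NO; rate R increasing NO
(B) mechanism M8 — fails on rate R increasing (predicts rate R decreasing, not rate R increasing)
(C) mechanism M7 — flag F2 raised yes; indicator I1 active yes; flag F1 raised yes; signal on channel 4 yes; parameter Z depressed yes; rate R increasing NO
(D) process P3 — accounts for every observation (flag F2 raised through indicator I1 active → flag F2 raised)
(D) is the only candidate with no mismatches.

D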